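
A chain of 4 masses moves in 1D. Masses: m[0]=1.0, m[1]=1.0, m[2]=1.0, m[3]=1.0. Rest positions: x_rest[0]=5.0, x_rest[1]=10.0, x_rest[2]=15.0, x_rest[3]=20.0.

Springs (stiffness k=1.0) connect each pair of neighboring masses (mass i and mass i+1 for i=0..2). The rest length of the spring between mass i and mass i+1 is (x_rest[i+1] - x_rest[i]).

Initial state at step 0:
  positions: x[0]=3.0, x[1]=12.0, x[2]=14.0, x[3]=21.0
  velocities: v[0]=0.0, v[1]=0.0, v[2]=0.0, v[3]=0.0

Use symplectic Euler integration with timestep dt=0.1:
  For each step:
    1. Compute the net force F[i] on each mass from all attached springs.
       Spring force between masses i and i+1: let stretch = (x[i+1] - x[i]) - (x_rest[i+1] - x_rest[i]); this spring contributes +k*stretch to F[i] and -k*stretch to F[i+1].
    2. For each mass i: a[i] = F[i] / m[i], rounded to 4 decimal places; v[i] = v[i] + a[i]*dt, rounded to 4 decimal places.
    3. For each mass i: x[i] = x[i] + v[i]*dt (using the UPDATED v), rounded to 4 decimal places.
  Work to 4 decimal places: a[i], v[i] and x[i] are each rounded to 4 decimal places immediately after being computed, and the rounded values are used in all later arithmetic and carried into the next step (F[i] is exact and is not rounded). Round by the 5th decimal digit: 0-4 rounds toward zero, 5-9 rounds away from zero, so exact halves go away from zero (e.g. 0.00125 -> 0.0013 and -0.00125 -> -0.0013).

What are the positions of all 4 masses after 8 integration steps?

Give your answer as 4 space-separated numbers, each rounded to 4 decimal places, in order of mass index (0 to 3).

Step 0: x=[3.0000 12.0000 14.0000 21.0000] v=[0.0000 0.0000 0.0000 0.0000]
Step 1: x=[3.0400 11.9300 14.0500 20.9800] v=[0.4000 -0.7000 0.5000 -0.2000]
Step 2: x=[3.1189 11.7923 14.1481 20.9407] v=[0.7890 -1.3770 0.9810 -0.3930]
Step 3: x=[3.2345 11.5914 14.2906 20.8835] v=[1.1563 -2.0088 1.4247 -0.5723]
Step 4: x=[3.3837 11.3339 14.4720 20.8103] v=[1.4920 -2.5746 1.8141 -0.7316]
Step 5: x=[3.5624 11.0283 14.6854 20.7238] v=[1.7870 -3.0558 2.1341 -0.8654]
Step 6: x=[3.7658 10.6846 14.9226 20.6269] v=[2.0336 -3.4367 2.3722 -0.9692]
Step 7: x=[3.9884 10.3141 15.1745 20.5229] v=[2.2255 -3.7048 2.5188 -1.0396]
Step 8: x=[4.2242 9.9290 15.4313 20.4155] v=[2.3581 -3.8513 2.5676 -1.0744]

Answer: 4.2242 9.9290 15.4313 20.4155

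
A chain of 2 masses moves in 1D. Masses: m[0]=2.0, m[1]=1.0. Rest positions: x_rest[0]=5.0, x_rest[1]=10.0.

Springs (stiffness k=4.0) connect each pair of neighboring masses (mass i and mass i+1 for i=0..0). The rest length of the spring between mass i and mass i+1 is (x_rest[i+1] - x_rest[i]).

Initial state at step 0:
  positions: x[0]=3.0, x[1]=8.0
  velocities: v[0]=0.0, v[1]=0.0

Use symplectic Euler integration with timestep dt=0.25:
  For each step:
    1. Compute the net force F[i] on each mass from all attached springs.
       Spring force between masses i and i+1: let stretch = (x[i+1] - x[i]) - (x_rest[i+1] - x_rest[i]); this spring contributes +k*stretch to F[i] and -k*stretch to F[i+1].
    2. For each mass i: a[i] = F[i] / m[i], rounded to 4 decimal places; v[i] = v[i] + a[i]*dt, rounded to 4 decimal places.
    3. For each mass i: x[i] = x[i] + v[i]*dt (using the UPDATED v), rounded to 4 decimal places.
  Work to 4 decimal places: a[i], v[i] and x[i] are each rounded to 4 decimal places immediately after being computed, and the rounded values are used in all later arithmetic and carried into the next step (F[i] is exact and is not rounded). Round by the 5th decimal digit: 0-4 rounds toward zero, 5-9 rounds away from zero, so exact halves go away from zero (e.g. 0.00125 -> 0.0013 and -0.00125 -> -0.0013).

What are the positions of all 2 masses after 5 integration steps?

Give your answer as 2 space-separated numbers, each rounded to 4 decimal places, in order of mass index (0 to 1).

Step 0: x=[3.0000 8.0000] v=[0.0000 0.0000]
Step 1: x=[3.0000 8.0000] v=[0.0000 0.0000]
Step 2: x=[3.0000 8.0000] v=[0.0000 0.0000]
Step 3: x=[3.0000 8.0000] v=[0.0000 0.0000]
Step 4: x=[3.0000 8.0000] v=[0.0000 0.0000]
Step 5: x=[3.0000 8.0000] v=[0.0000 0.0000]

Answer: 3.0000 8.0000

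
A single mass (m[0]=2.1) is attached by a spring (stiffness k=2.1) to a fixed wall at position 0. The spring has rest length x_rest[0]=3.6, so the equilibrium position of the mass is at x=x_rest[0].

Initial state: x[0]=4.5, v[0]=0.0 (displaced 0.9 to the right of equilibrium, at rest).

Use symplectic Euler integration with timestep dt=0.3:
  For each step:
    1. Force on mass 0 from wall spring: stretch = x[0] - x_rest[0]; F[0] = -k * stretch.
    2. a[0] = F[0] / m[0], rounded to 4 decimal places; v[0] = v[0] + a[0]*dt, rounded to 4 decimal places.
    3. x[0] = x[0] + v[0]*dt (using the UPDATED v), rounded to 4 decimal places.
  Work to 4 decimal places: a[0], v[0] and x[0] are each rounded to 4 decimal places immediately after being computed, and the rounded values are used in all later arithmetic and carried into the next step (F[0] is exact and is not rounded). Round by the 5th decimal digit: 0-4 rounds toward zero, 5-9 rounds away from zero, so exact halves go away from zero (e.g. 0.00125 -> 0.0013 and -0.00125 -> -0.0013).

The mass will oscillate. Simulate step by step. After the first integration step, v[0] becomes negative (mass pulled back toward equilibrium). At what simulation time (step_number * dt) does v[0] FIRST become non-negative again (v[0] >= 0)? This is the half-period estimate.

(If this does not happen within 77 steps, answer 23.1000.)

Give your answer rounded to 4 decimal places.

Step 0: x=[4.5000] v=[0.0000]
Step 1: x=[4.4190] v=[-0.2700]
Step 2: x=[4.2643] v=[-0.5157]
Step 3: x=[4.0498] v=[-0.7150]
Step 4: x=[3.7948] v=[-0.8499]
Step 5: x=[3.5223] v=[-0.9083]
Step 6: x=[3.2568] v=[-0.8850]
Step 7: x=[3.0222] v=[-0.7820]
Step 8: x=[2.8396] v=[-0.6087]
Step 9: x=[2.7254] v=[-0.3806]
Step 10: x=[2.6899] v=[-0.1182]
Step 11: x=[2.7363] v=[0.1548]
First v>=0 after going negative at step 11, time=3.3000

Answer: 3.3000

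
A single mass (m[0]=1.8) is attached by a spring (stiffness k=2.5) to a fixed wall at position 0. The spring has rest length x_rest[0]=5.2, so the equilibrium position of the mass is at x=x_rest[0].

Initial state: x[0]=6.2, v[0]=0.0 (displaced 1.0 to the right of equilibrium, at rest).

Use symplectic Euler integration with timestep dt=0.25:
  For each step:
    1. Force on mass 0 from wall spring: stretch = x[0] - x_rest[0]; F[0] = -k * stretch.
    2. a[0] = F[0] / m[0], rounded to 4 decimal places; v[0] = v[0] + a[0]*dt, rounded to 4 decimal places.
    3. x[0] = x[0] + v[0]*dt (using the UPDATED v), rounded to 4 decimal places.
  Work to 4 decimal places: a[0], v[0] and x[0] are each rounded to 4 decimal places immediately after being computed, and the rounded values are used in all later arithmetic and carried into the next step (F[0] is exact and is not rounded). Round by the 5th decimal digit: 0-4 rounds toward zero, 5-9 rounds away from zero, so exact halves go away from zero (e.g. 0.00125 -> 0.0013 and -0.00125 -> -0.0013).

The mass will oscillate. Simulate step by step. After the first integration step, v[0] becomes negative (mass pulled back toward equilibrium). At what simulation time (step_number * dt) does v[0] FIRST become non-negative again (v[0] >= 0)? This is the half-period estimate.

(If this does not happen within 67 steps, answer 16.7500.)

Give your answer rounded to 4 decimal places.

Step 0: x=[6.2000] v=[0.0000]
Step 1: x=[6.1132] v=[-0.3472]
Step 2: x=[5.9471] v=[-0.6643]
Step 3: x=[5.7162] v=[-0.9237]
Step 4: x=[5.4405] v=[-1.1029]
Step 5: x=[5.1439] v=[-1.1864]
Step 6: x=[4.8522] v=[-1.1669]
Step 7: x=[4.5907] v=[-1.0461]
Step 8: x=[4.3821] v=[-0.8345]
Step 9: x=[4.2445] v=[-0.5505]
Step 10: x=[4.1898] v=[-0.2187]
Step 11: x=[4.2228] v=[0.1321]
First v>=0 after going negative at step 11, time=2.7500

Answer: 2.7500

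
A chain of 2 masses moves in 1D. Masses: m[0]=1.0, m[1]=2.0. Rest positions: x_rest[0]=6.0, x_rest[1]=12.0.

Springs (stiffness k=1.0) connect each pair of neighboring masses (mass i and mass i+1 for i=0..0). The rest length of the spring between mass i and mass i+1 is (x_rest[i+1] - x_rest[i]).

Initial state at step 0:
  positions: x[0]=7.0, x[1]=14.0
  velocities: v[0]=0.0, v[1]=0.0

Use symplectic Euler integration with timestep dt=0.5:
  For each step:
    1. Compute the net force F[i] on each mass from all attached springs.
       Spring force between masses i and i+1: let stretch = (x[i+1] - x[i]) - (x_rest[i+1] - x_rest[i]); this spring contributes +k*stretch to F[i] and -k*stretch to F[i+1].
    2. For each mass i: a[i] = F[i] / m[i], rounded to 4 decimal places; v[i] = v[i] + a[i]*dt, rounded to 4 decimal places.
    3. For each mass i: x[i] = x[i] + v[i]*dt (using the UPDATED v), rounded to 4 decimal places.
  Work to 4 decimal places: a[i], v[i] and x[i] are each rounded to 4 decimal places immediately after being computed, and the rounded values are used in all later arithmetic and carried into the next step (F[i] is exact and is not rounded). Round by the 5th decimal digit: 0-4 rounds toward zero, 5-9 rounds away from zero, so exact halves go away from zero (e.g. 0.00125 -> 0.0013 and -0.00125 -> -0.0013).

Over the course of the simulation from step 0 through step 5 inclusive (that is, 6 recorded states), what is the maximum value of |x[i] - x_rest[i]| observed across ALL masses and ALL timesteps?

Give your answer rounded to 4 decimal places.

Answer: 2.3396

Derivation:
Step 0: x=[7.0000 14.0000] v=[0.0000 0.0000]
Step 1: x=[7.2500 13.8750] v=[0.5000 -0.2500]
Step 2: x=[7.6563 13.6719] v=[0.8125 -0.4063]
Step 3: x=[8.0665 13.4668] v=[0.8203 -0.4102]
Step 4: x=[8.3268 13.3367] v=[0.5205 -0.2603]
Step 5: x=[8.3396 13.3303] v=[0.0255 -0.0128]
Max displacement = 2.3396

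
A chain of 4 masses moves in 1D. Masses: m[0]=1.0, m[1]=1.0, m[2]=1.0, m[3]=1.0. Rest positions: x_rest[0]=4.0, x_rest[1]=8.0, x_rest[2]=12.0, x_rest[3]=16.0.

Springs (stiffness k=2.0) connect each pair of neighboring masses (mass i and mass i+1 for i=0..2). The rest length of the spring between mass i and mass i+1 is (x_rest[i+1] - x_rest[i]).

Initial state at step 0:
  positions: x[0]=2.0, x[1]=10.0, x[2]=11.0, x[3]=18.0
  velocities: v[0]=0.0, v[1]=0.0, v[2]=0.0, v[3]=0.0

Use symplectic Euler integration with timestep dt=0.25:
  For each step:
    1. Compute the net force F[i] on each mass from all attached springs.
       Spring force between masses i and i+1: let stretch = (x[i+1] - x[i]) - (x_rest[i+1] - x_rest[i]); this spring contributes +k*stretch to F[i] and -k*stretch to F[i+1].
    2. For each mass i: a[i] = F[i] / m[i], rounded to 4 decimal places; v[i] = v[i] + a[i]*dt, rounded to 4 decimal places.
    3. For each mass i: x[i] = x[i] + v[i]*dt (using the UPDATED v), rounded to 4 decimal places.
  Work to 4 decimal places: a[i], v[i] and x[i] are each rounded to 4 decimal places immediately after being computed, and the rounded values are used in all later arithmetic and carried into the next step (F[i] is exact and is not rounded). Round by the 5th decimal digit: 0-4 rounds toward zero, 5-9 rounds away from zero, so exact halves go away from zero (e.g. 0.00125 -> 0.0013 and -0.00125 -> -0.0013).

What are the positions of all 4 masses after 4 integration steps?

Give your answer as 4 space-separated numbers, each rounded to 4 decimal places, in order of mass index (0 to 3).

Step 0: x=[2.0000 10.0000 11.0000 18.0000] v=[0.0000 0.0000 0.0000 0.0000]
Step 1: x=[2.5000 9.1250 11.7500 17.6250] v=[2.0000 -3.5000 3.0000 -1.5000]
Step 2: x=[3.3281 7.7500 12.9063 17.0156] v=[3.3125 -5.5000 4.6250 -2.4375]
Step 3: x=[4.2090 6.4668 13.9317 16.3926] v=[3.5235 -5.1328 4.1015 -2.4922]
Step 4: x=[4.8721 5.8345 14.3316 15.9619] v=[2.6524 -2.5293 1.5995 -1.7227]

Answer: 4.8721 5.8345 14.3316 15.9619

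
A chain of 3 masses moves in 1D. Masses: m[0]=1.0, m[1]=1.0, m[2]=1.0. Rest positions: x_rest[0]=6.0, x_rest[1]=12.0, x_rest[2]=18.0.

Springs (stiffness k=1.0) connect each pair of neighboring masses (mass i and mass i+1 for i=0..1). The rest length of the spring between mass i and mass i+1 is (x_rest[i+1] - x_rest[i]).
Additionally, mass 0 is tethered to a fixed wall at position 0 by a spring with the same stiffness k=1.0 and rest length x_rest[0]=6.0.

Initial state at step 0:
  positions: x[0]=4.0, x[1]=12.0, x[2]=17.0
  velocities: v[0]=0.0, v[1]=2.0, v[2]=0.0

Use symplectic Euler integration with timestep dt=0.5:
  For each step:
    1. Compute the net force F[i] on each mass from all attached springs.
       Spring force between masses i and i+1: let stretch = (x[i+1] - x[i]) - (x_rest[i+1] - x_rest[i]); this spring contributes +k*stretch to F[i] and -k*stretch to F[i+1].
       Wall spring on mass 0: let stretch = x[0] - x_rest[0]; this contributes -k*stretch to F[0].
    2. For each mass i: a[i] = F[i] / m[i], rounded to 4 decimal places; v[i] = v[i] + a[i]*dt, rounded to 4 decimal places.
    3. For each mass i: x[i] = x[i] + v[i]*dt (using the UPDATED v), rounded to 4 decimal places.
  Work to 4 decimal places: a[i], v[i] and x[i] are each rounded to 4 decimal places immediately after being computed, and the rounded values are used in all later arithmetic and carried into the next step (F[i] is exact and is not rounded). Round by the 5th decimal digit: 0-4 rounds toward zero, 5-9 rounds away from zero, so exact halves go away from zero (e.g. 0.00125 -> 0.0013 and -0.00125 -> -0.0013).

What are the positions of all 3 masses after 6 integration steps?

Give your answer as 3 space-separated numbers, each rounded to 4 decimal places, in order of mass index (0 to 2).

Step 0: x=[4.0000 12.0000 17.0000] v=[0.0000 2.0000 0.0000]
Step 1: x=[5.0000 12.2500 17.2500] v=[2.0000 0.5000 0.5000]
Step 2: x=[6.5625 11.9375 17.7500] v=[3.1250 -0.6250 1.0000]
Step 3: x=[7.8282 11.7344 18.2969] v=[2.5313 -0.4063 1.0938]
Step 4: x=[8.1134 12.1954 18.7032] v=[0.5703 0.9219 0.8126]
Step 5: x=[7.3907 13.2628 18.9826] v=[-1.4454 2.1348 0.5587]
Step 6: x=[6.2884 14.2922 19.3320] v=[-2.2047 2.0587 0.6988]

Answer: 6.2884 14.2922 19.3320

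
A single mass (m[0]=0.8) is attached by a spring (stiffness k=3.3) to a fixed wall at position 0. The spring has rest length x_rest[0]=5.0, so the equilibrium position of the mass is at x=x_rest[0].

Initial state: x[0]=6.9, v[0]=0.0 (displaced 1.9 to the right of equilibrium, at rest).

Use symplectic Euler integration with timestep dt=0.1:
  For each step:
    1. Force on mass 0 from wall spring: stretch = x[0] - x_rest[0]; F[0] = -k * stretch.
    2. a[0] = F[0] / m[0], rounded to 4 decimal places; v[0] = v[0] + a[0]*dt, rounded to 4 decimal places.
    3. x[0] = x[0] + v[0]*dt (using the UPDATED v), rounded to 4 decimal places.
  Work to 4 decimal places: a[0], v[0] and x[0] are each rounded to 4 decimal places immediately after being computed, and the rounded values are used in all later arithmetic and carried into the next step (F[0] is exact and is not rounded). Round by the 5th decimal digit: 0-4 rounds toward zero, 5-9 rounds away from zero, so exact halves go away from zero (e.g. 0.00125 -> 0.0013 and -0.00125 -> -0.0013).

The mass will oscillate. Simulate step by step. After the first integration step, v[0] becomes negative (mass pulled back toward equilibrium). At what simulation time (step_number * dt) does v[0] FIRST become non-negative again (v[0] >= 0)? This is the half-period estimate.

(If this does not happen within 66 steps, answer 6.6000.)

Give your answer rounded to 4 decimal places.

Answer: 1.6000

Derivation:
Step 0: x=[6.9000] v=[0.0000]
Step 1: x=[6.8216] v=[-0.7838]
Step 2: x=[6.6681] v=[-1.5352]
Step 3: x=[6.4458] v=[-2.2233]
Step 4: x=[6.1638] v=[-2.8197]
Step 5: x=[5.8338] v=[-3.2998]
Step 6: x=[5.4694] v=[-3.6437]
Step 7: x=[5.0857] v=[-3.8373]
Step 8: x=[4.6984] v=[-3.8727]
Step 9: x=[4.3236] v=[-3.7483]
Step 10: x=[3.9767] v=[-3.4693]
Step 11: x=[3.6720] v=[-3.0472]
Step 12: x=[3.4221] v=[-2.4994]
Step 13: x=[3.2373] v=[-1.8485]
Step 14: x=[3.1252] v=[-1.1214]
Step 15: x=[3.0904] v=[-0.3480]
Step 16: x=[3.1344] v=[0.4397]
First v>=0 after going negative at step 16, time=1.6000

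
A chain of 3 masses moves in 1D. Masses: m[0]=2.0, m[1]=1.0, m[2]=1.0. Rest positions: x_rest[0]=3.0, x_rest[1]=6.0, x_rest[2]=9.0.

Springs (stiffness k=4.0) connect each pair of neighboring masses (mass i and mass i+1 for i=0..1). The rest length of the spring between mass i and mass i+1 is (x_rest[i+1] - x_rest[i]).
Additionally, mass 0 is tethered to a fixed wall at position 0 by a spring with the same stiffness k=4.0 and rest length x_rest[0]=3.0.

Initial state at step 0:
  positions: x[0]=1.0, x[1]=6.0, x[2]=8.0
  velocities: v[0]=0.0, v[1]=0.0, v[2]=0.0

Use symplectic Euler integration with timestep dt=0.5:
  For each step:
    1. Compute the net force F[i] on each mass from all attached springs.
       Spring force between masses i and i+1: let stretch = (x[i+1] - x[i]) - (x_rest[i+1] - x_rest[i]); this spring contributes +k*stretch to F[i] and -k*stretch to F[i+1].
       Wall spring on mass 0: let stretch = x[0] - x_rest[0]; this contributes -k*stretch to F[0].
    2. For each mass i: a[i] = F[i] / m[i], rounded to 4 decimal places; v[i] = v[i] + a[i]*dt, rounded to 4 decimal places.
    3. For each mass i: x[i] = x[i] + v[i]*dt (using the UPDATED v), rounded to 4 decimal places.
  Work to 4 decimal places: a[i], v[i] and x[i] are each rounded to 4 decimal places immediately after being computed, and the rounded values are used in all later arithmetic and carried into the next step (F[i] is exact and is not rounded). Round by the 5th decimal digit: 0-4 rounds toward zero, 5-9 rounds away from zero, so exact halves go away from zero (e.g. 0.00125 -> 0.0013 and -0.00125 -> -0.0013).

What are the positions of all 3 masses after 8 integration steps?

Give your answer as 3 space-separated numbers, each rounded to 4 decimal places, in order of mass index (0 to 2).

Answer: 4.8125 6.3750 9.6250

Derivation:
Step 0: x=[1.0000 6.0000 8.0000] v=[0.0000 0.0000 0.0000]
Step 1: x=[3.0000 3.0000 9.0000] v=[4.0000 -6.0000 2.0000]
Step 2: x=[3.5000 6.0000 7.0000] v=[1.0000 6.0000 -4.0000]
Step 3: x=[3.5000 7.5000 7.0000] v=[0.0000 3.0000 0.0000]
Step 4: x=[3.7500 4.5000 10.5000] v=[0.5000 -6.0000 7.0000]
Step 5: x=[2.5000 6.7500 11.0000] v=[-2.5000 4.5000 1.0000]
Step 6: x=[2.1250 9.0000 10.2500] v=[-0.7500 4.5000 -1.5000]
Step 7: x=[4.1250 5.6250 11.2500] v=[4.0000 -6.7500 2.0000]
Step 8: x=[4.8125 6.3750 9.6250] v=[1.3750 1.5000 -3.2500]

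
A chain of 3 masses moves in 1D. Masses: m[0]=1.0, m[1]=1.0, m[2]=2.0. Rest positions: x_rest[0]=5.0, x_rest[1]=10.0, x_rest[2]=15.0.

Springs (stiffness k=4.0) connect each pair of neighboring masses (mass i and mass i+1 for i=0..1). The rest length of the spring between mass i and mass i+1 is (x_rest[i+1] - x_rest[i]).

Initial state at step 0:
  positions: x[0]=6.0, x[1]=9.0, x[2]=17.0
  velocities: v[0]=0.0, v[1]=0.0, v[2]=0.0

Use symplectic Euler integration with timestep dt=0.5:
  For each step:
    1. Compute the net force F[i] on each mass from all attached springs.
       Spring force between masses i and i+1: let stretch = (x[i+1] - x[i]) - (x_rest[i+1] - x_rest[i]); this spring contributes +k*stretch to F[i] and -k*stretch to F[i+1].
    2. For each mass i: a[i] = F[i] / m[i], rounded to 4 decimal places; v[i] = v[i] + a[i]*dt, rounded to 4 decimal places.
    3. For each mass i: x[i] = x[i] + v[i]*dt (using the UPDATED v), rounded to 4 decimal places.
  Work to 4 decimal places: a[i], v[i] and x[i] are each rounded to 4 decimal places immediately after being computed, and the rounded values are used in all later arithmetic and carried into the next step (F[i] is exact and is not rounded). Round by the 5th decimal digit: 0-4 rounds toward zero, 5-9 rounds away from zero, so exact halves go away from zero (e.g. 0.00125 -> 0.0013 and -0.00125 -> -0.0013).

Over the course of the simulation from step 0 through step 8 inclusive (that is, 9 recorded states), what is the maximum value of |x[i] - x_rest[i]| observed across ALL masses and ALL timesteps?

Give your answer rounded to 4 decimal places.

Answer: 4.0000

Derivation:
Step 0: x=[6.0000 9.0000 17.0000] v=[0.0000 0.0000 0.0000]
Step 1: x=[4.0000 14.0000 15.5000] v=[-4.0000 10.0000 -3.0000]
Step 2: x=[7.0000 10.5000 15.7500] v=[6.0000 -7.0000 0.5000]
Step 3: x=[8.5000 8.7500 15.8750] v=[3.0000 -3.5000 0.2500]
Step 4: x=[5.2500 13.8750 14.9375] v=[-6.5000 10.2500 -1.8750]
Step 5: x=[5.6250 11.4375 15.9688] v=[0.7500 -4.8750 2.0625]
Step 6: x=[6.8125 7.7188 17.2344] v=[2.3750 -7.4374 2.5312]
Step 7: x=[3.9063 12.6094 16.2422] v=[-5.8124 9.7812 -1.9844]
Step 8: x=[4.7032 12.4297 15.9336] v=[1.5938 -0.3594 -0.6172]
Max displacement = 4.0000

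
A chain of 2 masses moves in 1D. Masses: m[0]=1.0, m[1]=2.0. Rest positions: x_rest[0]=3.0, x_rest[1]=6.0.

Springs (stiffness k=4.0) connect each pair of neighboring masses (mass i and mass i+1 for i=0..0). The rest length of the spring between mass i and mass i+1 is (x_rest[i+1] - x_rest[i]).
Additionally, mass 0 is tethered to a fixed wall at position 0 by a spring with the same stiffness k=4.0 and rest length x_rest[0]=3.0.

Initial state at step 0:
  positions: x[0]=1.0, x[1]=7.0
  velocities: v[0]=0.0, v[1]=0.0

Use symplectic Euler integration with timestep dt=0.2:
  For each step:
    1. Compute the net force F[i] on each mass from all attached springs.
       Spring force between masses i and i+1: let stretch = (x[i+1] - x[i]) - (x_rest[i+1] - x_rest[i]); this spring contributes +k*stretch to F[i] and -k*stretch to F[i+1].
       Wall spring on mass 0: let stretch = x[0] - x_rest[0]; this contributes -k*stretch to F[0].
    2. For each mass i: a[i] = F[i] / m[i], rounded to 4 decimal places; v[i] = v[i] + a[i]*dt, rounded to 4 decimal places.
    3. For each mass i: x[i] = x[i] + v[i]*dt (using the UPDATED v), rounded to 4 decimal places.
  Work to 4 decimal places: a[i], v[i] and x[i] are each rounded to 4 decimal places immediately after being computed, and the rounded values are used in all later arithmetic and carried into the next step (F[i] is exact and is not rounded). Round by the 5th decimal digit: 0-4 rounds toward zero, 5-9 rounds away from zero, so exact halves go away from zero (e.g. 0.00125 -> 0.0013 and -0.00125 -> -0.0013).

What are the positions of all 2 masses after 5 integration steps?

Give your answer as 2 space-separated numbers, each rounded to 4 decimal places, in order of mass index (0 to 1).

Answer: 5.3677 5.5614

Derivation:
Step 0: x=[1.0000 7.0000] v=[0.0000 0.0000]
Step 1: x=[1.8000 6.7600] v=[4.0000 -1.2000]
Step 2: x=[3.1056 6.3632] v=[6.5280 -1.9840]
Step 3: x=[4.4355 5.9458] v=[6.6496 -2.0870]
Step 4: x=[5.2974 5.6476] v=[4.3094 -1.4911]
Step 5: x=[5.3677 5.5614] v=[0.3516 -0.4312]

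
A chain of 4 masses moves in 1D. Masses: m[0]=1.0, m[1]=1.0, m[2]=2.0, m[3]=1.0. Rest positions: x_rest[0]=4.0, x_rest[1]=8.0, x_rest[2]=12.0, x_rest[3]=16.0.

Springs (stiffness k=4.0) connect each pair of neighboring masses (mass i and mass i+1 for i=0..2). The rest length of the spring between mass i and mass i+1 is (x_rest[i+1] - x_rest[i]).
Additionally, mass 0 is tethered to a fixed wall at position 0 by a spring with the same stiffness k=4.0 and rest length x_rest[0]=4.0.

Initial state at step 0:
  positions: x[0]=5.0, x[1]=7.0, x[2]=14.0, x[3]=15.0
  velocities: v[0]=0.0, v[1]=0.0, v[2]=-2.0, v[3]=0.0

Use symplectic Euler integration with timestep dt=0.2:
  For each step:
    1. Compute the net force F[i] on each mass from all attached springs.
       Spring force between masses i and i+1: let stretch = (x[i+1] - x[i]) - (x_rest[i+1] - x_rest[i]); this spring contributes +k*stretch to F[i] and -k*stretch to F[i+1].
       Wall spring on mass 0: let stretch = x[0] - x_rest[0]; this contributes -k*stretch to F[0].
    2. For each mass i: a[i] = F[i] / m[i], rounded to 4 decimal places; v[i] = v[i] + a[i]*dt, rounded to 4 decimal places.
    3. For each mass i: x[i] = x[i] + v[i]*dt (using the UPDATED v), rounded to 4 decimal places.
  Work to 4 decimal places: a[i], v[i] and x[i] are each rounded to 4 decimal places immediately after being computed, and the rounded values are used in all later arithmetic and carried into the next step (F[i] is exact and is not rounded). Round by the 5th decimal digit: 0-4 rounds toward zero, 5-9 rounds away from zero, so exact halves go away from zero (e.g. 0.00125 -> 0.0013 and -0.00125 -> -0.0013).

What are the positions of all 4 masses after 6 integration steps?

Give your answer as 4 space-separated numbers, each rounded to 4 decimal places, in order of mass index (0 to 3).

Answer: 4.4991 7.2852 10.5038 16.6681

Derivation:
Step 0: x=[5.0000 7.0000 14.0000 15.0000] v=[0.0000 0.0000 -2.0000 0.0000]
Step 1: x=[4.5200 7.8000 13.1200 15.4800] v=[-2.4000 4.0000 -4.4000 2.4000]
Step 2: x=[3.8416 8.9264 12.0032 16.2224] v=[-3.3920 5.6320 -5.5840 3.7120]
Step 3: x=[3.3621 9.7315 10.9778 16.9297] v=[-2.3974 4.0256 -5.1270 3.5366]
Step 4: x=[3.3638 9.7169 10.3288 17.3247] v=[0.0084 -0.0729 -3.2448 1.9751]
Step 5: x=[3.8438 8.7837 10.1906 17.2404] v=[2.3998 -4.6659 -0.6912 -0.4216]
Step 6: x=[4.4991 7.2852 10.5038 16.6681] v=[3.2767 -7.4923 1.5660 -2.8614]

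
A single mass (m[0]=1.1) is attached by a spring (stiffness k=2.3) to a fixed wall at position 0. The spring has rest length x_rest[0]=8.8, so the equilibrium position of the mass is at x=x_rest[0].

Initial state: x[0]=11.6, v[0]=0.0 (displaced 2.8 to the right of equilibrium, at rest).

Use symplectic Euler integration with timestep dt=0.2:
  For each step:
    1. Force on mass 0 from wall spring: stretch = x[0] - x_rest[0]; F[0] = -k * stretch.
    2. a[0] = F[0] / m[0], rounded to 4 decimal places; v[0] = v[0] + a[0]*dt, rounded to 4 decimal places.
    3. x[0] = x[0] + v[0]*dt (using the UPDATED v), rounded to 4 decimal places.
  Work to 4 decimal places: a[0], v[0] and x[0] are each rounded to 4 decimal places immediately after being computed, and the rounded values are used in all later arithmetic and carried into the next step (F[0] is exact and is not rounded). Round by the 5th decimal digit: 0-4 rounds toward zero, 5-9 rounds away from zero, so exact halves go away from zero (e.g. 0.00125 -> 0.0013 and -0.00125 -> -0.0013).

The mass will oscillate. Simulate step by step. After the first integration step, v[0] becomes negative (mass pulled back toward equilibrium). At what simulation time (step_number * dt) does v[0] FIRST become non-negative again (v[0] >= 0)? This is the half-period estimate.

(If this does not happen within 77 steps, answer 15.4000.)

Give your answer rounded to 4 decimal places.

Answer: 2.2000

Derivation:
Step 0: x=[11.6000] v=[0.0000]
Step 1: x=[11.3658] v=[-1.1709]
Step 2: x=[10.9170] v=[-2.2439]
Step 3: x=[10.2912] v=[-3.1292]
Step 4: x=[9.5406] v=[-3.7528]
Step 5: x=[8.7281] v=[-4.0625]
Step 6: x=[7.9216] v=[-4.0324]
Step 7: x=[7.1886] v=[-3.6651]
Step 8: x=[6.5904] v=[-2.9912]
Step 9: x=[6.1770] v=[-2.0672]
Step 10: x=[5.9829] v=[-0.9703]
Step 11: x=[6.0245] v=[0.2078]
First v>=0 after going negative at step 11, time=2.2000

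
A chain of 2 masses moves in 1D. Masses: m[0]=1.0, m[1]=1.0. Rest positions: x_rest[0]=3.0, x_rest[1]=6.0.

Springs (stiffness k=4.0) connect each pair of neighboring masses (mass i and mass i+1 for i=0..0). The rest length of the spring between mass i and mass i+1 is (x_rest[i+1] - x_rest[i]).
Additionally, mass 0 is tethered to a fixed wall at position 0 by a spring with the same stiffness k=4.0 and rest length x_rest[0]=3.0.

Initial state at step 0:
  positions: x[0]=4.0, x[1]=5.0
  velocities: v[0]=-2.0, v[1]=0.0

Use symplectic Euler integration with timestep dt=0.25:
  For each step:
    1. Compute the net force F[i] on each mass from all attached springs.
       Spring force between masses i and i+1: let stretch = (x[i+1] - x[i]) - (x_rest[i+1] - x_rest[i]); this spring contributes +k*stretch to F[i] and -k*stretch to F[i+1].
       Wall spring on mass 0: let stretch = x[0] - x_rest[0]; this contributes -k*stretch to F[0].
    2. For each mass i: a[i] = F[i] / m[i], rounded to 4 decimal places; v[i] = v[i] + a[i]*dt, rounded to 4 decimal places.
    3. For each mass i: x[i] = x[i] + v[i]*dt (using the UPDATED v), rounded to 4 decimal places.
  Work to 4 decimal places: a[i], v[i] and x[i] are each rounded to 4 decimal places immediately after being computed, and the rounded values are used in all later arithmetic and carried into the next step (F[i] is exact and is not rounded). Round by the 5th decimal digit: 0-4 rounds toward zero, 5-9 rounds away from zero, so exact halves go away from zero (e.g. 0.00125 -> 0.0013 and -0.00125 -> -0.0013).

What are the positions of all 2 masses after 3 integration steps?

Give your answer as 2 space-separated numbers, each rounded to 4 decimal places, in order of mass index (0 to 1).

Answer: 1.0156 6.2344

Derivation:
Step 0: x=[4.0000 5.0000] v=[-2.0000 0.0000]
Step 1: x=[2.7500 5.5000] v=[-5.0000 2.0000]
Step 2: x=[1.5000 6.0625] v=[-5.0000 2.2500]
Step 3: x=[1.0156 6.2344] v=[-1.9375 0.6875]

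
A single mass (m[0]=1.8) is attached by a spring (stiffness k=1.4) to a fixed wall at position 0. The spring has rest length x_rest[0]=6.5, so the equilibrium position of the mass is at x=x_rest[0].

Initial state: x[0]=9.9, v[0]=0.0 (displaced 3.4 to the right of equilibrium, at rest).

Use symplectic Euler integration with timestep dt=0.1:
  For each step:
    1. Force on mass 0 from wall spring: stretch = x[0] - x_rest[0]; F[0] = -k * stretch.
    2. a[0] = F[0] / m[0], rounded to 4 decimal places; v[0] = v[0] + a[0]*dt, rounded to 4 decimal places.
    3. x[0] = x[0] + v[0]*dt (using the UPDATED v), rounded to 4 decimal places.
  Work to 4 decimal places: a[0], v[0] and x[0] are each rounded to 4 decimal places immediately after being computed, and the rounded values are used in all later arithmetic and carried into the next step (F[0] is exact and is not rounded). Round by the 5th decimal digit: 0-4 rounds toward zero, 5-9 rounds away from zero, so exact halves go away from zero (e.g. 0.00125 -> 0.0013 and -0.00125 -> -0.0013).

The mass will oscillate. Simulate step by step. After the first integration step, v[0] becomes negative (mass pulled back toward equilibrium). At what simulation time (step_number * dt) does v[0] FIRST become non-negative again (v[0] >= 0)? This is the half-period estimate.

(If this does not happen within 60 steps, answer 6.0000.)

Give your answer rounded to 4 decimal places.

Answer: 3.6000

Derivation:
Step 0: x=[9.9000] v=[0.0000]
Step 1: x=[9.8736] v=[-0.2644]
Step 2: x=[9.8209] v=[-0.5268]
Step 3: x=[9.7424] v=[-0.7851]
Step 4: x=[9.6387] v=[-1.0373]
Step 5: x=[9.5106] v=[-1.2814]
Step 6: x=[9.3590] v=[-1.5156]
Step 7: x=[9.1852] v=[-1.7380]
Step 8: x=[8.9905] v=[-1.9469]
Step 9: x=[8.7764] v=[-2.1406]
Step 10: x=[8.5446] v=[-2.3177]
Step 11: x=[8.2969] v=[-2.4767]
Step 12: x=[8.0353] v=[-2.6165]
Step 13: x=[7.7617] v=[-2.7359]
Step 14: x=[7.4783] v=[-2.8340]
Step 15: x=[7.1873] v=[-2.9101]
Step 16: x=[6.8909] v=[-2.9636]
Step 17: x=[6.5915] v=[-2.9940]
Step 18: x=[6.2914] v=[-3.0011]
Step 19: x=[5.9929] v=[-2.9849]
Step 20: x=[5.6984] v=[-2.9455]
Step 21: x=[5.4101] v=[-2.8832]
Step 22: x=[5.1303] v=[-2.7984]
Step 23: x=[4.8611] v=[-2.6919]
Step 24: x=[4.6047] v=[-2.5644]
Step 25: x=[4.3630] v=[-2.4170]
Step 26: x=[4.1379] v=[-2.2508]
Step 27: x=[3.9312] v=[-2.0671]
Step 28: x=[3.7445] v=[-1.8673]
Step 29: x=[3.5792] v=[-1.6530]
Step 30: x=[3.4366] v=[-1.4258]
Step 31: x=[3.3179] v=[-1.1875]
Step 32: x=[3.2239] v=[-0.9400]
Step 33: x=[3.1554] v=[-0.6852]
Step 34: x=[3.1129] v=[-0.4251]
Step 35: x=[3.0967] v=[-0.1617]
Step 36: x=[3.1070] v=[0.1030]
First v>=0 after going negative at step 36, time=3.6000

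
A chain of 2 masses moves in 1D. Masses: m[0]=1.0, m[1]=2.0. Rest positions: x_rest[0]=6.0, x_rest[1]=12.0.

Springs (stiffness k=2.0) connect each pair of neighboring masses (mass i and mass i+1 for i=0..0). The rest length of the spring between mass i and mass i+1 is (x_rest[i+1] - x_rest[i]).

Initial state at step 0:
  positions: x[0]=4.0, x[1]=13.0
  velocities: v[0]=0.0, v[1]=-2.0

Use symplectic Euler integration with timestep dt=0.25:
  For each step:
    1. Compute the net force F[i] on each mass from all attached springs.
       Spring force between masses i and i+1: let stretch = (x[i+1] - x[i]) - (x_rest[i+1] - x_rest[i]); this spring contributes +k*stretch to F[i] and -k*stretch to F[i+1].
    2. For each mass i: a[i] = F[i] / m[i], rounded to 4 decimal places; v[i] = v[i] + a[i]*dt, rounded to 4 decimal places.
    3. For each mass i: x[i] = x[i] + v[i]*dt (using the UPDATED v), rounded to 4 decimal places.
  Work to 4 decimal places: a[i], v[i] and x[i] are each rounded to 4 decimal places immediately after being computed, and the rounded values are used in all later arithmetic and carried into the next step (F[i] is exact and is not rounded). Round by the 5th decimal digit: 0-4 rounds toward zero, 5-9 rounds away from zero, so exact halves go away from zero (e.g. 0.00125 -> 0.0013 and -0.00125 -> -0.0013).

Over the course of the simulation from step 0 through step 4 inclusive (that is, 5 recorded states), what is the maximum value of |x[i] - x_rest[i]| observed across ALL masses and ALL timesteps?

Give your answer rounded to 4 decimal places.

Answer: 2.1141

Derivation:
Step 0: x=[4.0000 13.0000] v=[0.0000 -2.0000]
Step 1: x=[4.3750 12.3125] v=[1.5000 -2.7500]
Step 2: x=[4.9922 11.5039] v=[2.4688 -3.2344]
Step 3: x=[5.6734 10.6633] v=[2.7247 -3.3623]
Step 4: x=[6.2283 9.8859] v=[2.2197 -3.1098]
Max displacement = 2.1141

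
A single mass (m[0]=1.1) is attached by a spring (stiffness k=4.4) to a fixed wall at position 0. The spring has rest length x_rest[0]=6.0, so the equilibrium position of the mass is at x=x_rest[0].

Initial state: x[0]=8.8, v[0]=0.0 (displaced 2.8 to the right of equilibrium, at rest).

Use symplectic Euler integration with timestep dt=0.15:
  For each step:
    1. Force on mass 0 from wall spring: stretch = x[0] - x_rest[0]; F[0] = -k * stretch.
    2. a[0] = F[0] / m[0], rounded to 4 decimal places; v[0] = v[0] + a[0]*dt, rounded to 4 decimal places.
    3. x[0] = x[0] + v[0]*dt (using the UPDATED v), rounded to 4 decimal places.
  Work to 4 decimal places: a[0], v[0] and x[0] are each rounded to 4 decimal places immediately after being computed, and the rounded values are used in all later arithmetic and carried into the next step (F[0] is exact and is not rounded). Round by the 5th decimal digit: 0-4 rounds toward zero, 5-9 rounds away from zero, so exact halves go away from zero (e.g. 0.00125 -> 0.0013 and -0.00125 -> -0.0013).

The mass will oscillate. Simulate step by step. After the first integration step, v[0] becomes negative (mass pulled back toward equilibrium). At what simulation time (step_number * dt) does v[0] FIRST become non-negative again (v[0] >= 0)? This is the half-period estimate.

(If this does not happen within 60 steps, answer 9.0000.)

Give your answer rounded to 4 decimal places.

Step 0: x=[8.8000] v=[0.0000]
Step 1: x=[8.5480] v=[-1.6800]
Step 2: x=[8.0667] v=[-3.2088]
Step 3: x=[7.3994] v=[-4.4488]
Step 4: x=[6.6061] v=[-5.2884]
Step 5: x=[5.7583] v=[-5.6521]
Step 6: x=[4.9322] v=[-5.5071]
Step 7: x=[4.2022] v=[-4.8664]
Step 8: x=[3.6340] v=[-3.7877]
Step 9: x=[3.2788] v=[-2.3681]
Step 10: x=[3.1685] v=[-0.7354]
Step 11: x=[3.3130] v=[0.9635]
First v>=0 after going negative at step 11, time=1.6500

Answer: 1.6500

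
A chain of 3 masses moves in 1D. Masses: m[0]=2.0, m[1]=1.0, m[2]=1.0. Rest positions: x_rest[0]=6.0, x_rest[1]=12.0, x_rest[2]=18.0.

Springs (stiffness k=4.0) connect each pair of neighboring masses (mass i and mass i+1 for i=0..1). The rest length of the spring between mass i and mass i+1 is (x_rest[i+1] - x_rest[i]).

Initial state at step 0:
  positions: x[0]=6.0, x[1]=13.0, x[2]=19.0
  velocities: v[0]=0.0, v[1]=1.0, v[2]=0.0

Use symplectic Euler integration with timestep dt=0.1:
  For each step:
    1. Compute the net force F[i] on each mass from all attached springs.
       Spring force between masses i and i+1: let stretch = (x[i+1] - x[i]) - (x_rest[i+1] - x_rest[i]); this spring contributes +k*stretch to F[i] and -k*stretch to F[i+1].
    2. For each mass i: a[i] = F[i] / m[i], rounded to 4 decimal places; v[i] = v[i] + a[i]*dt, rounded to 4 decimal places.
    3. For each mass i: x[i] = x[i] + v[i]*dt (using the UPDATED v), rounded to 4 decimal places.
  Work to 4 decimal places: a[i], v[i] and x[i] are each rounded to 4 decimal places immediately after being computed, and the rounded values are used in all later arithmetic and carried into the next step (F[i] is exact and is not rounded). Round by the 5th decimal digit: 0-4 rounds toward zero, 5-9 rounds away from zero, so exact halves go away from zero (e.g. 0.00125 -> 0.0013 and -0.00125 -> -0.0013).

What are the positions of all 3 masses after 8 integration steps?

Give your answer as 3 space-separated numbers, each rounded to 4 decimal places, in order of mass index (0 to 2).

Step 0: x=[6.0000 13.0000 19.0000] v=[0.0000 1.0000 0.0000]
Step 1: x=[6.0200 13.0600 19.0000] v=[0.2000 0.6000 0.0000]
Step 2: x=[6.0608 13.0760 19.0024] v=[0.4080 0.1600 0.0240]
Step 3: x=[6.1219 13.0485 19.0077] v=[0.6110 -0.2755 0.0534]
Step 4: x=[6.2015 12.9823 19.0147] v=[0.7963 -0.6625 0.0697]
Step 5: x=[6.2968 12.8861 19.0204] v=[0.9525 -0.9619 0.0567]
Step 6: x=[6.4038 12.7717 19.0207] v=[1.0704 -1.1439 0.0030]
Step 7: x=[6.5182 12.6526 19.0110] v=[1.1440 -1.1915 -0.0966]
Step 8: x=[6.6353 12.5424 18.9870] v=[1.1709 -1.1019 -0.2400]

Answer: 6.6353 12.5424 18.9870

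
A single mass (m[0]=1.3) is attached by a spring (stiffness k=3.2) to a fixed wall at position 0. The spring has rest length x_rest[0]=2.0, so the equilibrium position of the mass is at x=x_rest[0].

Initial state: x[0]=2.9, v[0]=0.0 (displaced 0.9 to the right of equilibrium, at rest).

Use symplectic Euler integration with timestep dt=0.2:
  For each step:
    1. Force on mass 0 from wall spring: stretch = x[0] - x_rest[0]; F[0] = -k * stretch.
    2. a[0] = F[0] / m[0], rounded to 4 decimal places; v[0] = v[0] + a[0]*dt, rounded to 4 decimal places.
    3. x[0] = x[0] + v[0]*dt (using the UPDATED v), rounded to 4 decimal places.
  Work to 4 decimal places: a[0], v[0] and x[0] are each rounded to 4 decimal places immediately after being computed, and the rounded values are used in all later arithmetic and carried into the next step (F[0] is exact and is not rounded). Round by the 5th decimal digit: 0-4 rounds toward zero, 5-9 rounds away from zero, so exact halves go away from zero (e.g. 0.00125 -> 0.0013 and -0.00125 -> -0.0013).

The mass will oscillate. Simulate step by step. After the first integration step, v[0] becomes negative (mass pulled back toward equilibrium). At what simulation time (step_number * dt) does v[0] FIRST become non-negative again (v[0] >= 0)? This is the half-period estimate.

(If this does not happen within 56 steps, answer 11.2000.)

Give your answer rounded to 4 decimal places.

Step 0: x=[2.9000] v=[0.0000]
Step 1: x=[2.8114] v=[-0.4431]
Step 2: x=[2.6429] v=[-0.8426]
Step 3: x=[2.4111] v=[-1.1591]
Step 4: x=[2.1388] v=[-1.3615]
Step 5: x=[1.8528] v=[-1.4298]
Step 6: x=[1.5813] v=[-1.3573]
Step 7: x=[1.3511] v=[-1.1512]
Step 8: x=[1.1848] v=[-0.8317]
Step 9: x=[1.0987] v=[-0.4304]
Step 10: x=[1.1014] v=[0.0133]
First v>=0 after going negative at step 10, time=2.0000

Answer: 2.0000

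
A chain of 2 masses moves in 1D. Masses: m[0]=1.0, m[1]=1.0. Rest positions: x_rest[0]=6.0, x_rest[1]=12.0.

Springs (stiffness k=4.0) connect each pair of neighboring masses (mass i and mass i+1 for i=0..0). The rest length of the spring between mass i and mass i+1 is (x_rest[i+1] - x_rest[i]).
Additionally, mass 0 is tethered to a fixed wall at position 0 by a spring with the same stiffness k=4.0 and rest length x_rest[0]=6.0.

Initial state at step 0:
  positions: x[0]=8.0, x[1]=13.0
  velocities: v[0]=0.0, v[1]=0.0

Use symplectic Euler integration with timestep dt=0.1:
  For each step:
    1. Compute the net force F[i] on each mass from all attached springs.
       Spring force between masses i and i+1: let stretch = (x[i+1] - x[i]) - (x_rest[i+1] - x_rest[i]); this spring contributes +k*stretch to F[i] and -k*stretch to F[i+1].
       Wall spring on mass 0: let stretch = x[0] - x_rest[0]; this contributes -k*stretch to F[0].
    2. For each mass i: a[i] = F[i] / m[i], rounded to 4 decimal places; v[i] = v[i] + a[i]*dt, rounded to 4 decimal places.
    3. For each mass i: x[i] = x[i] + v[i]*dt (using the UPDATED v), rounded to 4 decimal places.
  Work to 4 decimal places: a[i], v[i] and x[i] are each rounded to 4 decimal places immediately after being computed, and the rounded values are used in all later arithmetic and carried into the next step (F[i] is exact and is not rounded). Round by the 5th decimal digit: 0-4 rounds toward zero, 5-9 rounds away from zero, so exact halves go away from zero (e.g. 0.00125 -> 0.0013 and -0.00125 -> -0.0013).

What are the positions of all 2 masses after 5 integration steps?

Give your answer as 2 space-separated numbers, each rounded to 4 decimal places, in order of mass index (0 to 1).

Step 0: x=[8.0000 13.0000] v=[0.0000 0.0000]
Step 1: x=[7.8800 13.0400] v=[-1.2000 0.4000]
Step 2: x=[7.6512 13.1136] v=[-2.2880 0.7360]
Step 3: x=[7.3349 13.2087] v=[-3.1635 0.9510]
Step 4: x=[6.9601 13.3089] v=[-3.7479 1.0015]
Step 5: x=[6.5609 13.3951] v=[-3.9924 0.8620]

Answer: 6.5609 13.3951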